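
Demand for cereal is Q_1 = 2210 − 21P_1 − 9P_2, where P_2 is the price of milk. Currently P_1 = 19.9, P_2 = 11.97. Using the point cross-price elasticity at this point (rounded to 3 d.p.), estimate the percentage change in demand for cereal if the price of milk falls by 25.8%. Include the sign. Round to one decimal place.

1.7%

At P_1 = 19.9, P_2 = 11.97: Q_1 = 1684.37.
∂Q_1/∂P_2 = -9.
ε = (∂Q_1/∂P_2)(P_2/Q_1) = -9.0000 × 11.97/1684.37 ≈ -0.064.
%ΔQ_1 ≈ ε × %ΔP_2 = -0.064 × (-25.8%) = 1.7%.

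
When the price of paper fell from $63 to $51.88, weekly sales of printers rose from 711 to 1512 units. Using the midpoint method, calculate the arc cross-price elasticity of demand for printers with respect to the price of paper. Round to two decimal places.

ΔQ_A = 1512 − 711 = 801; ΔP_B = 51.88 − 63 = -11.12.
Midpoints: Q̄_A = 1111.5, P̄_B = 57.44.
ε = (ΔQ_A/Q̄_A)/(ΔP_B/P̄_B) = (801/1111.5)/(-11.12/57.44) ≈ -3.72.
ε < 0: printers and paper are complements.

-3.72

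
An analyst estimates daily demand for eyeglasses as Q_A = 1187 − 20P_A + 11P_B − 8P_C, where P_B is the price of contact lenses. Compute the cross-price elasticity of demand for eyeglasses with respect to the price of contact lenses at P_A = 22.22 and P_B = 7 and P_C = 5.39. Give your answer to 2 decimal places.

At P_A = 22.22 and P_B = 7 and P_C = 5.39: Q_A = 776.48.
∂Q_A/∂P_B = 11.
ε = (∂Q_A/∂P_B)(P_B/Q_A) = 11 × (7/776.48) ≈ 0.10.
Since ε > 0, eyeglasses and contact lenses are substitutes.

0.10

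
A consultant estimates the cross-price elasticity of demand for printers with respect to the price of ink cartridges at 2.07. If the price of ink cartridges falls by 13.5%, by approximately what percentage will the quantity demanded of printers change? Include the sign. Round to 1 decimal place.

%ΔQ ≈ ε × %ΔP of ink cartridges = 2.07 × (-13.5%) = -27.9%.

-27.9%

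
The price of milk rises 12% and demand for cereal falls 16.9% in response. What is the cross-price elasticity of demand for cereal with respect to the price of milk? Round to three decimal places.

ε = (%ΔQ of cereal) / (%ΔP of milk) = (-16.9%) / (12%) ≈ -1.408.

-1.408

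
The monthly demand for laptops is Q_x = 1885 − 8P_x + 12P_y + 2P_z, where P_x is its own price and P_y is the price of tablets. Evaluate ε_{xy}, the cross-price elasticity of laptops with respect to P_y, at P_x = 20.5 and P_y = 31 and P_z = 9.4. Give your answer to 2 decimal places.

0.18

At P_x = 20.5 and P_y = 31 and P_z = 9.4: Q_x = 2111.8.
∂Q_x/∂P_y = 12.
ε = (∂Q_x/∂P_y)(P_y/Q_x) = 12 × (31/2111.8) ≈ 0.18.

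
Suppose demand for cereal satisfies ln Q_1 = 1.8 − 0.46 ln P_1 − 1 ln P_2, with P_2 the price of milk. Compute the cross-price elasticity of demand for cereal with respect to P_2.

-1.00

In a log-linear (constant-elasticity) demand function, the coefficient on ln P_2 is the cross-price elasticity.
ε = -1.00. Negative, so cereal and milk are complements.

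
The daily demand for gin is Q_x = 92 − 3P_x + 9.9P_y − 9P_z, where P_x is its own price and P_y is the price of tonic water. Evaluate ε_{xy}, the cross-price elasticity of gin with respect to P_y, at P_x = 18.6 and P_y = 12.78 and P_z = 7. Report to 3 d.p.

1.269

At P_x = 18.6 and P_y = 12.78 and P_z = 7: Q_x = 99.722.
∂Q_x/∂P_y = 9.9.
ε = (∂Q_x/∂P_y)(P_y/Q_x) = 9.9 × (12.78/99.722) ≈ 1.269.
Since ε > 0, gin and tonic water are substitutes.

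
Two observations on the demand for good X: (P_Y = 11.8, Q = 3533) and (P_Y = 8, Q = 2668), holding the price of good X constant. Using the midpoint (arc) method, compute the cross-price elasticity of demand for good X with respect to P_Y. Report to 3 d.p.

0.727

ΔQ_X = 2668 − 3533 = -865; ΔP_Y = 8 − 11.8 = -3.8.
Midpoints: Q̄_X = 3100.5, P̄_Y = 9.90.
ε = (ΔQ_X/Q̄_X)/(ΔP_Y/P̄_Y) = (-865/3100.5)/(-3.8/9.90) ≈ 0.727.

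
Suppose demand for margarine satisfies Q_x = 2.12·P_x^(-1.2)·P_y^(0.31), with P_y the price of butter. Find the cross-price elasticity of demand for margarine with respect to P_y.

0.31

In a log-linear (constant-elasticity) demand function, the coefficient on the exponent of P_y is the cross-price elasticity.
ε = 0.31. Positive, so margarine and butter are substitutes.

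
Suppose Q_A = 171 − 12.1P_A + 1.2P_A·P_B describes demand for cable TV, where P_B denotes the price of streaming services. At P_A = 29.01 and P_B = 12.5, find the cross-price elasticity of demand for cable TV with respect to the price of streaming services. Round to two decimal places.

1.71

At P_A = 29.01 and P_B = 12.5: Q_A = 255.129.
∂Q_A/∂P_B = 1.2P_A = 1.2(29.01) = 34.8120.
ε = (∂Q_A/∂P_B)(P_B/Q_A) = 34.8120 × (12.5/255.129) ≈ 1.71.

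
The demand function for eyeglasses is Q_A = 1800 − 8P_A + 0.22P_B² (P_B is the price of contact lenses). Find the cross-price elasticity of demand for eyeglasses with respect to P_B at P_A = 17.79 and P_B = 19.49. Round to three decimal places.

0.096

At P_A = 17.79 and P_B = 19.49: Q_A = 1741.249.
∂Q_A/∂P_B = 0.44P_B = 0.44(19.49) = 8.5756.
ε = (∂Q_A/∂P_B)(P_B/Q_A) = 8.5756 × (19.49/1741.249) ≈ 0.096.
ε > 0: substitutes.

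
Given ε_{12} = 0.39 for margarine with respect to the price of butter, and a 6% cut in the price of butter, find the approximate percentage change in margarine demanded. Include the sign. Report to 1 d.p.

-2.3%

%ΔQ ≈ ε × %ΔP of butter = 0.39 × (-6%) = -2.3%.
Demand for margarine falls by about 2.3%.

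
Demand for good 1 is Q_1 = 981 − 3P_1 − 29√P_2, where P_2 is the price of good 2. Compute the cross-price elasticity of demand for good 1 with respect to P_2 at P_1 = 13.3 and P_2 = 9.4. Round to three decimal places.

-0.052

At P_1 = 13.3 and P_2 = 9.4: Q_1 = 852.188.
∂Q_1/∂P_2 = -29/(2√P_2) = -29/(2√9.4) = -4.7294.
ε = (∂Q_1/∂P_2)(P_2/Q_1) = -4.7294 × (9.4/852.188) ≈ -0.052.
ε < 0: complements.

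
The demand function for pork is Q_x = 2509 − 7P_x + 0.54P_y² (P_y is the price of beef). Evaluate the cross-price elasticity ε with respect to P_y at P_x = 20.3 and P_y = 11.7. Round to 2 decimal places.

0.06

At P_x = 20.3 and P_y = 11.7: Q_x = 2440.821.
∂Q_x/∂P_y = 1.08P_y = 1.08(11.7) = 12.6360.
ε = (∂Q_x/∂P_y)(P_y/Q_x) = 12.6360 × (11.7/2440.821) ≈ 0.06.
ε > 0: substitutes.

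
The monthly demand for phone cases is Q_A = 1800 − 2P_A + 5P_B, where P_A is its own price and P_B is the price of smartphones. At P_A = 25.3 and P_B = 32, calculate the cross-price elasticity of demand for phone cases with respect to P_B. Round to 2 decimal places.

At P_A = 25.3 and P_B = 32: Q_A = 1909.4.
∂Q_A/∂P_B = 5.
ε = (∂Q_A/∂P_B)(P_B/Q_A) = 5 × (32/1909.4) ≈ 0.08.
Since ε > 0, phone cases and smartphones are substitutes.

0.08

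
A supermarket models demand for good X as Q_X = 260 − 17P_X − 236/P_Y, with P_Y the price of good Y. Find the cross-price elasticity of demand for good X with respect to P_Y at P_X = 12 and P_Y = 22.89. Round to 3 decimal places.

At P_X = 12 and P_Y = 22.89: Q_X = 45.690.
∂Q_X/∂P_Y = 236/P_Y² = 0.4504.
ε = (∂Q_X/∂P_Y)(P_Y/Q_X) = 0.4504 × (22.89/45.690) ≈ 0.226.

0.226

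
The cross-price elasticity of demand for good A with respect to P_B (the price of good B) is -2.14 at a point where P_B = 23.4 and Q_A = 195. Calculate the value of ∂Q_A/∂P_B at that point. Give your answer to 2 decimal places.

ε = (∂Q_A/∂P_B)·(P_B/Q_A) ⇒ ∂Q_A/∂P_B = ε·Q_A/P_B = -2.14 × 195/23.4 ≈ -17.83.

-17.83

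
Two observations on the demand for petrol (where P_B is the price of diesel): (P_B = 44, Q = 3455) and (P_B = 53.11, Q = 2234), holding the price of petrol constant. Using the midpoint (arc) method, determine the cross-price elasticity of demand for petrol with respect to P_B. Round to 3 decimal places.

-2.288

ΔQ_A = 2234 − 3455 = -1221; ΔP_B = 53.11 − 44 = 9.11.
Midpoints: Q̄_A = 2844.5, P̄_B = 48.55.
ε = (ΔQ_A/Q̄_A)/(ΔP_B/P̄_B) = (-1221/2844.5)/(9.11/48.55) ≈ -2.288.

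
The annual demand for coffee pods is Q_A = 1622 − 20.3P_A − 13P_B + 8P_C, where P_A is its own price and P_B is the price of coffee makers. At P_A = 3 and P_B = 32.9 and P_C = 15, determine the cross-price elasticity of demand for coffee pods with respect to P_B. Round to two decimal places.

At P_A = 3 and P_B = 32.9 and P_C = 15: Q_A = 1253.4.
∂Q_A/∂P_B = -13.
ε = (∂Q_A/∂P_B)(P_B/Q_A) = -13 × (32.9/1253.4) ≈ -0.34.
Since ε < 0, coffee pods and coffee makers are complements.

-0.34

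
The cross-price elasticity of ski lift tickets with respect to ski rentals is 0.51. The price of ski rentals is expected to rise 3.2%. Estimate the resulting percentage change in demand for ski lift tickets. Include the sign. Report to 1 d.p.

%ΔQ ≈ ε × %ΔP of ski rentals = 0.51 × (3.2%) = 1.6%.
Demand for ski lift tickets rises by about 1.6%.

1.6%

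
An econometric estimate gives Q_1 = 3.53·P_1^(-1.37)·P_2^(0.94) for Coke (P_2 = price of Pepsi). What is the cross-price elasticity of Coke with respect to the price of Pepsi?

0.94

In a log-linear (constant-elasticity) demand function, the coefficient on the exponent of P_2 is the cross-price elasticity.
ε = 0.94. Positive, so Coke and Pepsi are substitutes.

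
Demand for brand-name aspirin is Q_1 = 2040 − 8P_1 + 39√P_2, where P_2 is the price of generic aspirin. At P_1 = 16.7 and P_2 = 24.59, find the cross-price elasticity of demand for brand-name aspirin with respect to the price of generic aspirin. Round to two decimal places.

At P_1 = 16.7 and P_2 = 24.59: Q_1 = 2099.794.
∂Q_1/∂P_2 = 39/(2√P_2) = 39/(2√24.59) = 3.9324.
ε = (∂Q_1/∂P_2)(P_2/Q_1) = 3.9324 × (24.59/2099.794) ≈ 0.05.

0.05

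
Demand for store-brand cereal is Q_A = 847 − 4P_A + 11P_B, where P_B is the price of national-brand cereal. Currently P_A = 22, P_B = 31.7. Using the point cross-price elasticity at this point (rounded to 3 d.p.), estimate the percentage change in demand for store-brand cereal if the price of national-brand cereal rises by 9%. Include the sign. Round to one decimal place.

At P_A = 22, P_B = 31.7: Q_A = 1107.7.
∂Q_A/∂P_B = 11.
ε = (∂Q_A/∂P_B)(P_B/Q_A) = 11.0000 × 31.7/1107.7 ≈ 0.315.
%ΔQ_A ≈ ε × %ΔP_B = 0.315 × (9%) = 2.8%.

2.8%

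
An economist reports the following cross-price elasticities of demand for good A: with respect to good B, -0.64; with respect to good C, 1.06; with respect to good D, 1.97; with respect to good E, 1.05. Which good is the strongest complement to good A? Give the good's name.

good B

Complements have ε < 0. The most negative value is -0.64 (good B).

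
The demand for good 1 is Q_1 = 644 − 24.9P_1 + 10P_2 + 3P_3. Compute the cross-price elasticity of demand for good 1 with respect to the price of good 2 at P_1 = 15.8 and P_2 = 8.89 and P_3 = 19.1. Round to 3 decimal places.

At P_1 = 15.8 and P_2 = 8.89 and P_3 = 19.1: Q_1 = 396.78.
∂Q_1/∂P_2 = 10.
ε = (∂Q_1/∂P_2)(P_2/Q_1) = 10 × (8.89/396.78) ≈ 0.224.

0.224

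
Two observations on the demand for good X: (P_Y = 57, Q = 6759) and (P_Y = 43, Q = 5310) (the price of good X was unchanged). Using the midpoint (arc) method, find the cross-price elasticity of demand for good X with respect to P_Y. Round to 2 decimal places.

ΔQ_X = 5310 − 6759 = -1449; ΔP_Y = 43 − 57 = -14.
Midpoints: Q̄_X = 6034.5, P̄_Y = 50.00.
ε = (ΔQ_X/Q̄_X)/(ΔP_Y/P̄_Y) = (-1449/6034.5)/(-14/50.00) ≈ 0.86.
ε > 0: good X and good Y are substitutes.

0.86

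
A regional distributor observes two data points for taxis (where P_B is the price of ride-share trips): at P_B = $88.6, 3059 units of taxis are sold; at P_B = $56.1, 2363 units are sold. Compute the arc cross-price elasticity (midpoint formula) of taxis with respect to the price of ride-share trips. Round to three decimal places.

ΔQ_A = 2363 − 3059 = -696; ΔP_B = 56.1 − 88.6 = -32.5.
Midpoints: Q̄_A = 2711.0, P̄_B = 72.35.
ε = (ΔQ_A/Q̄_A)/(ΔP_B/P̄_B) = (-696/2711.0)/(-32.5/72.35) ≈ 0.572.
ε > 0: taxis and ride-share trips are substitutes.

0.572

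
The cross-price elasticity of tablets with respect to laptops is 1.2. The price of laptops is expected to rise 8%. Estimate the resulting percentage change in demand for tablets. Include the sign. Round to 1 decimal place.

%ΔQ ≈ ε × %ΔP of laptops = 1.2 × (8%) = 9.6%.

9.6%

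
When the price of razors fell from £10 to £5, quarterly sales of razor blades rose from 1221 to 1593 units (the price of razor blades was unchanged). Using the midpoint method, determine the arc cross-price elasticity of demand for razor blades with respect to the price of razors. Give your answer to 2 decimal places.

ΔQ_A = 1593 − 1221 = 372; ΔP_B = 5 − 10 = -5.
Midpoints: Q̄_A = 1407.0, P̄_B = 7.50.
ε = (ΔQ_A/Q̄_A)/(ΔP_B/P̄_B) = (372/1407.0)/(-5/7.50) ≈ -0.40.

-0.40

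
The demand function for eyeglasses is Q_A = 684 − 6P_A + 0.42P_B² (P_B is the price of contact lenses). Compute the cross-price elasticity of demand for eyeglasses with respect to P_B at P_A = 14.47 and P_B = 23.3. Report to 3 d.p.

At P_A = 14.47 and P_B = 23.3: Q_A = 825.194.
∂Q_A/∂P_B = 0.84P_B = 0.84(23.3) = 19.5720.
ε = (∂Q_A/∂P_B)(P_B/Q_A) = 19.5720 × (23.3/825.194) ≈ 0.553.

0.553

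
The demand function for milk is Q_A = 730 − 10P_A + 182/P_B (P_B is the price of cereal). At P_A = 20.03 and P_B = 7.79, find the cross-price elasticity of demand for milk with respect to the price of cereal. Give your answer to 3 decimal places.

-0.042

At P_A = 20.03 and P_B = 7.79: Q_A = 553.063.
∂Q_A/∂P_B = −182/P_B² = -2.9991.
ε = (∂Q_A/∂P_B)(P_B/Q_A) = -2.9991 × (7.79/553.063) ≈ -0.042.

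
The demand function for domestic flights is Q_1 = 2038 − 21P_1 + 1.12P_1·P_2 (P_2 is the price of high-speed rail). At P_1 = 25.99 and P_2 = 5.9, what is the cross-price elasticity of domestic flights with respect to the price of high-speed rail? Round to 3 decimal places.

0.103

At P_1 = 25.99 and P_2 = 5.9: Q_1 = 1663.952.
∂Q_1/∂P_2 = 1.12P_1 = 1.12(25.99) = 29.1088.
ε = (∂Q_1/∂P_2)(P_2/Q_1) = 29.1088 × (5.9/1663.952) ≈ 0.103.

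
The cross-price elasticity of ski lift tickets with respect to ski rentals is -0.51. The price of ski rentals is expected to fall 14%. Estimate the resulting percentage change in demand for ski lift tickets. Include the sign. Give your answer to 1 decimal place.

%ΔQ ≈ ε × %ΔP of ski rentals = -0.51 × (-14%) = 7.1%.
Demand for ski lift tickets rises by about 7.1%.

7.1%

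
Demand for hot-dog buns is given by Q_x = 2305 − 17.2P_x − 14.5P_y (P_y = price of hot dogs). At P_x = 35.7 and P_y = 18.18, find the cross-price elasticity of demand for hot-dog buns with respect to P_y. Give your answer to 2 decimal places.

At P_x = 35.7 and P_y = 18.18: Q_x = 1427.35.
∂Q_x/∂P_y = -14.5.
ε = (∂Q_x/∂P_y)(P_y/Q_x) = -14.5 × (18.18/1427.35) ≈ -0.18.

-0.18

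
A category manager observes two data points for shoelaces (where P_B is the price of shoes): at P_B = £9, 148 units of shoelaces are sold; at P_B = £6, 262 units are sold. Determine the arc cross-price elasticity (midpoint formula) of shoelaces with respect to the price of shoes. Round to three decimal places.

-1.390

ΔQ_A = 262 − 148 = 114; ΔP_B = 6 − 9 = -3.
Midpoints: Q̄_A = 205.0, P̄_B = 7.50.
ε = (ΔQ_A/Q̄_A)/(ΔP_B/P̄_B) = (114/205.0)/(-3/7.50) ≈ -1.390.
ε < 0: shoelaces and shoes are complements.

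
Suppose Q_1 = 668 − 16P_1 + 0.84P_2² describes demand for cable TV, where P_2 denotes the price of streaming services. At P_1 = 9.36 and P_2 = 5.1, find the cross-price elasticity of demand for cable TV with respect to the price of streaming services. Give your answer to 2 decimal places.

0.08

At P_1 = 9.36 and P_2 = 5.1: Q_1 = 540.088.
∂Q_1/∂P_2 = 1.68P_2 = 1.68(5.1) = 8.5680.
ε = (∂Q_1/∂P_2)(P_2/Q_1) = 8.5680 × (5.1/540.088) ≈ 0.08.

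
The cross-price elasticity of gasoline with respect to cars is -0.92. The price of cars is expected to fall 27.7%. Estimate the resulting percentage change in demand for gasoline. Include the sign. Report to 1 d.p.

25.5%

%ΔQ ≈ ε × %ΔP of cars = -0.92 × (-27.7%) = 25.5%.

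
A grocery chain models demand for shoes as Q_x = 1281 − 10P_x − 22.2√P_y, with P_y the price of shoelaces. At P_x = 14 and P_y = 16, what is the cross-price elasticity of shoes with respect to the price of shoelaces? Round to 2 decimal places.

At P_x = 14 and P_y = 16: Q_x = 1052.2.
∂Q_x/∂P_y = -22.2/(2√P_y) = -22.2/(2√16) = -2.7750.
ε = (∂Q_x/∂P_y)(P_y/Q_x) = -2.7750 × (16/1052.2) ≈ -0.04.

-0.04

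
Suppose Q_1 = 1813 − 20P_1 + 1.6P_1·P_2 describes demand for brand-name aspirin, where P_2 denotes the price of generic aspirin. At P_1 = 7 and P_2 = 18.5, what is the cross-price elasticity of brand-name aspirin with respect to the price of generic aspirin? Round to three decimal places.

At P_1 = 7 and P_2 = 18.5: Q_1 = 1880.2.
∂Q_1/∂P_2 = 1.6P_1 = 1.6(7) = 11.2000.
ε = (∂Q_1/∂P_2)(P_2/Q_1) = 11.2000 × (18.5/1880.2) ≈ 0.110.
ε > 0: substitutes.

0.110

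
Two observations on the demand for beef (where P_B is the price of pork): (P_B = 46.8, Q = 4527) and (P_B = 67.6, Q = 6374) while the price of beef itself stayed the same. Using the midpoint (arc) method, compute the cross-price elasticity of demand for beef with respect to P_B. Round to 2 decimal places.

ΔQ_A = 6374 − 4527 = 1847; ΔP_B = 67.6 − 46.8 = 20.8.
Midpoints: Q̄_A = 5450.5, P̄_B = 57.20.
ε = (ΔQ_A/Q̄_A)/(ΔP_B/P̄_B) = (1847/5450.5)/(20.8/57.20) ≈ 0.93.

0.93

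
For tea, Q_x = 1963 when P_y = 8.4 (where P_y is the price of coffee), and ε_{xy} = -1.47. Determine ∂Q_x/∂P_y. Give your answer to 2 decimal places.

-343.53

ε = (∂Q_x/∂P_y)·(P_y/Q_x) ⇒ ∂Q_x/∂P_y = ε·Q_x/P_y = -1.47 × 1963/8.4 ≈ -343.53.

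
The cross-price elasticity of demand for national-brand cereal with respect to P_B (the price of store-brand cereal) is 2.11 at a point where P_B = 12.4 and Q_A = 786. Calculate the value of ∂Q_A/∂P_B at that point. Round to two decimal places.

133.75

ε = (∂Q_A/∂P_B)·(P_B/Q_A) ⇒ ∂Q_A/∂P_B = ε·Q_A/P_B = 2.11 × 786/12.4 ≈ 133.75.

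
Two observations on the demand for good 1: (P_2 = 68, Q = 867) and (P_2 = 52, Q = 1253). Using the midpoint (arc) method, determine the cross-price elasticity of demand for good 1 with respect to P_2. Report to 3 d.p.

-1.366

ΔQ_1 = 1253 − 867 = 386; ΔP_2 = 52 − 68 = -16.
Midpoints: Q̄_1 = 1060.0, P̄_2 = 60.00.
ε = (ΔQ_1/Q̄_1)/(ΔP_2/P̄_2) = (386/1060.0)/(-16/60.00) ≈ -1.366.
ε < 0: good 1 and good 2 are complements.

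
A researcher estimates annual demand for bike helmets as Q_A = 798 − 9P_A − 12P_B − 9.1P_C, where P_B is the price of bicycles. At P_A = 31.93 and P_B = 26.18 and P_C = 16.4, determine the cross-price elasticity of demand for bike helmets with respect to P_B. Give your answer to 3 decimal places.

-6.652

At P_A = 31.93 and P_B = 26.18 and P_C = 16.4: Q_A = 47.23.
∂Q_A/∂P_B = -12.
ε = (∂Q_A/∂P_B)(P_B/Q_A) = -12 × (26.18/47.23) ≈ -6.652.
Since ε < 0, bike helmets and bicycles are complements.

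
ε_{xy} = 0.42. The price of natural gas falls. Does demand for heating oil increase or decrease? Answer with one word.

ε > 0 and the price of natural gas falls, so the quantity of heating oil moves in the same direction: it decreases.

decrease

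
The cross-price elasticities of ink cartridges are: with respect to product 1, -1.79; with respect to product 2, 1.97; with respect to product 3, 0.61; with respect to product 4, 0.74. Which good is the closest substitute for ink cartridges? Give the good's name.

product 2

Substitutes have ε > 0. Among the positive values, 1.97 (product 2) is largest.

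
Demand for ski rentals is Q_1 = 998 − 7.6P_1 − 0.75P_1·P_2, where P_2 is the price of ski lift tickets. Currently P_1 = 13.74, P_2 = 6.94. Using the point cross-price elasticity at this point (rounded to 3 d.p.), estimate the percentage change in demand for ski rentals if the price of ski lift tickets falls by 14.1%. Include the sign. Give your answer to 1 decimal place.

1.2%

At P_1 = 13.74, P_2 = 6.94: Q_1 = 822.059.
∂Q_1/∂P_2 = -0.75P_1 = -10.3050.
ε = (∂Q_1/∂P_2)(P_2/Q_1) = -10.3050 × 6.94/822.059 ≈ -0.087.
%ΔQ_1 ≈ ε × %ΔP_2 = -0.087 × (-14.1%) = 1.2%.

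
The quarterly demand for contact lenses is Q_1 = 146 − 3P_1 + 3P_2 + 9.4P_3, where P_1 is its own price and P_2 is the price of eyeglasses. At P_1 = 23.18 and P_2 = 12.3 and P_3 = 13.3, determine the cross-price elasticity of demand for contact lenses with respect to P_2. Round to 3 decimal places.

0.155

At P_1 = 23.18 and P_2 = 12.3 and P_3 = 13.3: Q_1 = 238.38.
∂Q_1/∂P_2 = 3.
ε = (∂Q_1/∂P_2)(P_2/Q_1) = 3 × (12.3/238.38) ≈ 0.155.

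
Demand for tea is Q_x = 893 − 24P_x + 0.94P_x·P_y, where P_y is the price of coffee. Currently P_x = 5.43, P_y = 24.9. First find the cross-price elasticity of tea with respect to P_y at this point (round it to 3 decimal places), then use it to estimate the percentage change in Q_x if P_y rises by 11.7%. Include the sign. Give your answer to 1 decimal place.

At P_x = 5.43, P_y = 24.9: Q_x = 889.775.
∂Q_x/∂P_y = 0.94P_x = 5.1042.
ε = (∂Q_x/∂P_y)(P_y/Q_x) = 5.1042 × 24.9/889.775 ≈ 0.143.
%ΔQ_x ≈ ε × %ΔP_y = 0.143 × (11.7%) = 1.7%.

1.7%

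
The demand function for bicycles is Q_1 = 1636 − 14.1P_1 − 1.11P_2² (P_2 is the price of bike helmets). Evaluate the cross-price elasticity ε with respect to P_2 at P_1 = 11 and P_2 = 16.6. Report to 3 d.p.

At P_1 = 11 and P_2 = 16.6: Q_1 = 1175.028.
∂Q_1/∂P_2 = -2.22P_2 = -2.22(16.6) = -36.8520.
ε = (∂Q_1/∂P_2)(P_2/Q_1) = -36.8520 × (16.6/1175.028) ≈ -0.521.

-0.521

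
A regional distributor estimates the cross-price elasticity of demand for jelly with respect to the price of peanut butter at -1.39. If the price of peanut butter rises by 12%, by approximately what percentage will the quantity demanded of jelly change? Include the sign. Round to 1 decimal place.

-16.7%

%ΔQ ≈ ε × %ΔP of peanut butter = -1.39 × (12%) = -16.7%.
Demand for jelly falls by about 16.7%.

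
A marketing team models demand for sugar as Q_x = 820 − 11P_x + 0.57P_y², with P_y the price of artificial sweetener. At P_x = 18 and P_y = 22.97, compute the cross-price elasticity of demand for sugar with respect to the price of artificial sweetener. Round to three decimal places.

0.652

At P_x = 18 and P_y = 22.97: Q_x = 922.744.
∂Q_x/∂P_y = 1.14P_y = 1.14(22.97) = 26.1858.
ε = (∂Q_x/∂P_y)(P_y/Q_x) = 26.1858 × (22.97/922.744) ≈ 0.652.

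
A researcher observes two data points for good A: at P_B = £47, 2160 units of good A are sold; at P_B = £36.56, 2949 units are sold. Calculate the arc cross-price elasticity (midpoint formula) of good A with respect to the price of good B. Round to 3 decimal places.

-1.236

ΔQ_A = 2949 − 2160 = 789; ΔP_B = 36.56 − 47 = -10.44.
Midpoints: Q̄_A = 2554.5, P̄_B = 41.78.
ε = (ΔQ_A/Q̄_A)/(ΔP_B/P̄_B) = (789/2554.5)/(-10.44/41.78) ≈ -1.236.
ε < 0: good A and good B are complements.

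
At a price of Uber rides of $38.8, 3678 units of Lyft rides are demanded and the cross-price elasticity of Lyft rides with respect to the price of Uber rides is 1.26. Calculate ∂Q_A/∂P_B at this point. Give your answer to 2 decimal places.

ε = (∂Q_A/∂P_B)·(P_B/Q_A) ⇒ ∂Q_A/∂P_B = ε·Q_A/P_B = 1.26 × 3678/38.8 ≈ 119.44.

119.44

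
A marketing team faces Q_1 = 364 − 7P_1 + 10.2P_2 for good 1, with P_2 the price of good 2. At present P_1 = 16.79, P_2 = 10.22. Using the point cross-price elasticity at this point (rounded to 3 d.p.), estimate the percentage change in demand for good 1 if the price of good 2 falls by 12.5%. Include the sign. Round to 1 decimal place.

-3.7%

At P_1 = 16.79, P_2 = 10.22: Q_1 = 350.714.
∂Q_1/∂P_2 = 10.2.
ε = (∂Q_1/∂P_2)(P_2/Q_1) = 10.2000 × 10.22/350.714 ≈ 0.297.
%ΔQ_1 ≈ ε × %ΔP_2 = 0.297 × (-12.5%) = -3.7%.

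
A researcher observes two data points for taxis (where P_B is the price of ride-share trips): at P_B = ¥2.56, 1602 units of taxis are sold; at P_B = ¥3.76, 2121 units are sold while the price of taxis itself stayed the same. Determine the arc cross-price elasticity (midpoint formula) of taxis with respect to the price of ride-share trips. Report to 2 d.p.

ΔQ_A = 2121 − 1602 = 519; ΔP_B = 3.76 − 2.56 = 1.2.
Midpoints: Q̄_A = 1861.5, P̄_B = 3.16.
ε = (ΔQ_A/Q̄_A)/(ΔP_B/P̄_B) = (519/1861.5)/(1.2/3.16) ≈ 0.73.
ε > 0: taxis and ride-share trips are substitutes.

0.73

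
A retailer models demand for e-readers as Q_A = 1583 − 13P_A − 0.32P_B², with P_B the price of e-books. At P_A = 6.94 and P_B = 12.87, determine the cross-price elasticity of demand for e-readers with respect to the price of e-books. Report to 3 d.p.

-0.074

At P_A = 6.94 and P_B = 12.87: Q_A = 1439.776.
∂Q_A/∂P_B = -0.64P_B = -0.64(12.87) = -8.2368.
ε = (∂Q_A/∂P_B)(P_B/Q_A) = -8.2368 × (12.87/1439.776) ≈ -0.074.
ε < 0: complements.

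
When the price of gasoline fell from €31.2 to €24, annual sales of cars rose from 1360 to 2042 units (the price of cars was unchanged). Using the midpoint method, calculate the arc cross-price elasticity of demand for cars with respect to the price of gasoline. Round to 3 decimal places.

ΔQ_A = 2042 − 1360 = 682; ΔP_B = 24 − 31.2 = -7.2.
Midpoints: Q̄_A = 1701.0, P̄_B = 27.60.
ε = (ΔQ_A/Q̄_A)/(ΔP_B/P̄_B) = (682/1701.0)/(-7.2/27.60) ≈ -1.537.

-1.537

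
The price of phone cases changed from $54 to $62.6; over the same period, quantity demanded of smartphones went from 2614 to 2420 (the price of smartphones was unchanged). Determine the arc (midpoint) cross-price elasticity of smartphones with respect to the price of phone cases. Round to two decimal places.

ΔQ_A = 2420 − 2614 = -194; ΔP_B = 62.6 − 54 = 8.6.
Midpoints: Q̄_A = 2517.0, P̄_B = 58.30.
ε = (ΔQ_A/Q̄_A)/(ΔP_B/P̄_B) = (-194/2517.0)/(8.6/58.30) ≈ -0.52.

-0.52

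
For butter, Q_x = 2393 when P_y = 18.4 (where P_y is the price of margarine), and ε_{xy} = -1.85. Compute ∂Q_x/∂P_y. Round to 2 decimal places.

ε = (∂Q_x/∂P_y)·(P_y/Q_x) ⇒ ∂Q_x/∂P_y = ε·Q_x/P_y = -1.85 × 2393/18.4 ≈ -240.60.

-240.60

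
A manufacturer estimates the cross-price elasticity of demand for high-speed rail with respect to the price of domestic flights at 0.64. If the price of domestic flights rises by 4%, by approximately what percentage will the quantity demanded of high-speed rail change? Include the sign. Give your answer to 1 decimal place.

%ΔQ ≈ ε × %ΔP of domestic flights = 0.64 × (4%) = 2.6%.

2.6%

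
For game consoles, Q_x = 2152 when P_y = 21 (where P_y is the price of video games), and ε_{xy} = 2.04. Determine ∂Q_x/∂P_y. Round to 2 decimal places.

209.05

ε = (∂Q_x/∂P_y)·(P_y/Q_x) ⇒ ∂Q_x/∂P_y = ε·Q_x/P_y = 2.04 × 2152/21 ≈ 209.05.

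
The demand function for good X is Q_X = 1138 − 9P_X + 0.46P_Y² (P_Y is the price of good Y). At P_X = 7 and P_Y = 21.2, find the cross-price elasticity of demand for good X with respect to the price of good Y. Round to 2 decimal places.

At P_X = 7 and P_Y = 21.2: Q_X = 1281.742.
∂Q_X/∂P_Y = 0.92P_Y = 0.92(21.2) = 19.5040.
ε = (∂Q_X/∂P_Y)(P_Y/Q_X) = 19.5040 × (21.2/1281.742) ≈ 0.32.
ε > 0: substitutes.

0.32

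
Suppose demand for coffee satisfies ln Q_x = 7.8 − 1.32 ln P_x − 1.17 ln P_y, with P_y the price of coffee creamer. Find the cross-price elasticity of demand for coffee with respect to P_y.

-1.17

In a log-linear (constant-elasticity) demand function, the coefficient on ln P_y is the cross-price elasticity.
ε = -1.17. Negative, so coffee and coffee creamer are complements.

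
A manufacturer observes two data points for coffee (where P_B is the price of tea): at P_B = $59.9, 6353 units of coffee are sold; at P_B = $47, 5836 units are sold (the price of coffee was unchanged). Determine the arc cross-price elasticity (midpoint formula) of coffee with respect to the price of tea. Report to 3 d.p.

ΔQ_A = 5836 − 6353 = -517; ΔP_B = 47 − 59.9 = -12.9.
Midpoints: Q̄_A = 6094.5, P̄_B = 53.45.
ε = (ΔQ_A/Q̄_A)/(ΔP_B/P̄_B) = (-517/6094.5)/(-12.9/53.45) ≈ 0.351.

0.351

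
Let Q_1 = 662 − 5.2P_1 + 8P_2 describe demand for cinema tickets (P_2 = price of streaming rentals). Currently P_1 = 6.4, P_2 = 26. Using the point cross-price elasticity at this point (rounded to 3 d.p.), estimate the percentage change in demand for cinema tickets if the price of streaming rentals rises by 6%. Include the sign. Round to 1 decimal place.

1.5%

At P_1 = 6.4, P_2 = 26: Q_1 = 836.72.
∂Q_1/∂P_2 = 8.
ε = (∂Q_1/∂P_2)(P_2/Q_1) = 8.0000 × 26/836.72 ≈ 0.249.
%ΔQ_1 ≈ ε × %ΔP_2 = 0.249 × (6%) = 1.5%.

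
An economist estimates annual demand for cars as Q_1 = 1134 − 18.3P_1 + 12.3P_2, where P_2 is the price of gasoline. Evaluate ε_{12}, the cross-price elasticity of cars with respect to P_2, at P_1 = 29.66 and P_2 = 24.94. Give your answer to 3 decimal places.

At P_1 = 29.66 and P_2 = 24.94: Q_1 = 897.984.
∂Q_1/∂P_2 = 12.3.
ε = (∂Q_1/∂P_2)(P_2/Q_1) = 12.3 × (24.94/897.984) ≈ 0.342.
Since ε > 0, cars and gasoline are substitutes.

0.342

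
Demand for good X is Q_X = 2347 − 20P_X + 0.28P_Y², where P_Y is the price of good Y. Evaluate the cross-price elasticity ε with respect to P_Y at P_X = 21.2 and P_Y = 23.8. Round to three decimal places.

At P_X = 21.2 and P_Y = 23.8: Q_X = 2081.603.
∂Q_X/∂P_Y = 0.56P_Y = 0.56(23.8) = 13.3280.
ε = (∂Q_X/∂P_Y)(P_Y/Q_X) = 13.3280 × (23.8/2081.603) ≈ 0.152.

0.152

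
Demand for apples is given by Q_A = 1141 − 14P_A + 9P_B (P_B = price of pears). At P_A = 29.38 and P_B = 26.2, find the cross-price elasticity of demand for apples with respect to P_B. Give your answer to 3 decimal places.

At P_A = 29.38 and P_B = 26.2: Q_A = 965.48.
∂Q_A/∂P_B = 9.
ε = (∂Q_A/∂P_B)(P_B/Q_A) = 9 × (26.2/965.48) ≈ 0.244.
Since ε > 0, apples and pears are substitutes.

0.244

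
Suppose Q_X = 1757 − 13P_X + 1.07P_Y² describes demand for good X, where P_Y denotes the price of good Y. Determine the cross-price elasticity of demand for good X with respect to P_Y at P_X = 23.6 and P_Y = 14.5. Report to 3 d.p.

0.269

At P_X = 23.6 and P_Y = 14.5: Q_X = 1675.168.
∂Q_X/∂P_Y = 2.14P_Y = 2.14(14.5) = 31.0300.
ε = (∂Q_X/∂P_Y)(P_Y/Q_X) = 31.0300 × (14.5/1675.168) ≈ 0.269.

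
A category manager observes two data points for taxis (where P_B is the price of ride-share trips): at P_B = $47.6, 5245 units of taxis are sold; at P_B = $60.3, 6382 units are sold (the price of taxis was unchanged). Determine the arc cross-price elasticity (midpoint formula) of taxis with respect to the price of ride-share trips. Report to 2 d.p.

0.83

ΔQ_A = 6382 − 5245 = 1137; ΔP_B = 60.3 − 47.6 = 12.7.
Midpoints: Q̄_A = 5813.5, P̄_B = 53.95.
ε = (ΔQ_A/Q̄_A)/(ΔP_B/P̄_B) = (1137/5813.5)/(12.7/53.95) ≈ 0.83.
ε > 0: taxis and ride-share trips are substitutes.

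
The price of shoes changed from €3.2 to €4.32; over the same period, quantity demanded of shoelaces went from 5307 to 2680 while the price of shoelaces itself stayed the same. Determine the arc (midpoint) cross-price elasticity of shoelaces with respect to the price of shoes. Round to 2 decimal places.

ΔQ_A = 2680 − 5307 = -2627; ΔP_B = 4.32 − 3.2 = 1.12.
Midpoints: Q̄_A = 3993.5, P̄_B = 3.76.
ε = (ΔQ_A/Q̄_A)/(ΔP_B/P̄_B) = (-2627/3993.5)/(1.12/3.76) ≈ -2.21.

-2.21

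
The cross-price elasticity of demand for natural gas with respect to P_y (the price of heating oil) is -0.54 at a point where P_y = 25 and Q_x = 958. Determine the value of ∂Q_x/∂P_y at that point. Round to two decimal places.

ε = (∂Q_x/∂P_y)·(P_y/Q_x) ⇒ ∂Q_x/∂P_y = ε·Q_x/P_y = -0.54 × 958/25 ≈ -20.69.

-20.69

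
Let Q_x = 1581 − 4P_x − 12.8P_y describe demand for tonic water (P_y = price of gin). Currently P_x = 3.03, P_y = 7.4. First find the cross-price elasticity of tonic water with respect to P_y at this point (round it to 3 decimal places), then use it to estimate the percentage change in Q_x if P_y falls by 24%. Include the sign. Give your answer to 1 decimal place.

At P_x = 3.03, P_y = 7.4: Q_x = 1474.16.
∂Q_x/∂P_y = -12.8.
ε = (∂Q_x/∂P_y)(P_y/Q_x) = -12.8000 × 7.4/1474.16 ≈ -0.064.
%ΔQ_x ≈ ε × %ΔP_y = -0.064 × (-24%) = 1.5%.

1.5%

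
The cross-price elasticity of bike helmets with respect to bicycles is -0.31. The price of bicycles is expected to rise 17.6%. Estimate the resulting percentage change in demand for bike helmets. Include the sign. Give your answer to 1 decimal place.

%ΔQ ≈ ε × %ΔP of bicycles = -0.31 × (17.6%) = -5.5%.

-5.5%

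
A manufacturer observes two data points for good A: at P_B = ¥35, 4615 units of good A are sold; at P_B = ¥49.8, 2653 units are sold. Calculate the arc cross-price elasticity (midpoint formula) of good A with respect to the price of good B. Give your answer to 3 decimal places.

-1.547

ΔQ_A = 2653 − 4615 = -1962; ΔP_B = 49.8 − 35 = 14.8.
Midpoints: Q̄_A = 3634.0, P̄_B = 42.40.
ε = (ΔQ_A/Q̄_A)/(ΔP_B/P̄_B) = (-1962/3634.0)/(14.8/42.40) ≈ -1.547.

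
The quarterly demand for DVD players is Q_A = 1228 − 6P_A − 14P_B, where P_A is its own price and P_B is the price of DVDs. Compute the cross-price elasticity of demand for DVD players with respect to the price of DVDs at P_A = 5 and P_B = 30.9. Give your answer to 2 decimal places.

At P_A = 5 and P_B = 30.9: Q_A = 765.4.
∂Q_A/∂P_B = -14.
ε = (∂Q_A/∂P_B)(P_B/Q_A) = -14 × (30.9/765.4) ≈ -0.57.

-0.57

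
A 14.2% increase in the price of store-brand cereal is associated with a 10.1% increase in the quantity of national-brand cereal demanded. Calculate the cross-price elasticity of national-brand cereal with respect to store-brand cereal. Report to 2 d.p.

0.71

ε = (%ΔQ of national-brand cereal) / (%ΔP of store-brand cereal) = (10.1%) / (14.2%) ≈ 0.71.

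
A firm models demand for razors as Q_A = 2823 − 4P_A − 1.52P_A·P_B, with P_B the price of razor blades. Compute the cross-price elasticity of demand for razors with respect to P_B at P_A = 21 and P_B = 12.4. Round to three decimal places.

-0.169

At P_A = 21 and P_B = 12.4: Q_A = 2343.192.
∂Q_A/∂P_B = -1.52P_A = -1.52(21) = -31.9200.
ε = (∂Q_A/∂P_B)(P_B/Q_A) = -31.9200 × (12.4/2343.192) ≈ -0.169.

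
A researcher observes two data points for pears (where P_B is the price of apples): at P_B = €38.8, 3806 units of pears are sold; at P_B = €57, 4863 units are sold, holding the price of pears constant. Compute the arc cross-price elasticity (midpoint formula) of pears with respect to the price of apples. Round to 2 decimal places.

ΔQ_A = 4863 − 3806 = 1057; ΔP_B = 57 − 38.8 = 18.2.
Midpoints: Q̄_A = 4334.5, P̄_B = 47.90.
ε = (ΔQ_A/Q̄_A)/(ΔP_B/P̄_B) = (1057/4334.5)/(18.2/47.90) ≈ 0.64.
ε > 0: pears and apples are substitutes.

0.64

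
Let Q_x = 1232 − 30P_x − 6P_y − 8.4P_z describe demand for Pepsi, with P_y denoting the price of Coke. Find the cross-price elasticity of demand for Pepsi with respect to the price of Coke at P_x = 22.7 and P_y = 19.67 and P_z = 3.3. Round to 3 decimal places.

-0.291

At P_x = 22.7 and P_y = 19.67 and P_z = 3.3: Q_x = 405.26.
∂Q_x/∂P_y = -6.
ε = (∂Q_x/∂P_y)(P_y/Q_x) = -6 × (19.67/405.26) ≈ -0.291.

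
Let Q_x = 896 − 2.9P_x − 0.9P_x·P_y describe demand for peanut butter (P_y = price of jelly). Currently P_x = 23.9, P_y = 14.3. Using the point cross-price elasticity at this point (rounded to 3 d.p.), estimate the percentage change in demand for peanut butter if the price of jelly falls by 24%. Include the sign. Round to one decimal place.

At P_x = 23.9, P_y = 14.3: Q_x = 519.097.
∂Q_x/∂P_y = -0.9P_x = -21.5100.
ε = (∂Q_x/∂P_y)(P_y/Q_x) = -21.5100 × 14.3/519.097 ≈ -0.593.
%ΔQ_x ≈ ε × %ΔP_y = -0.593 × (-24%) = 14.2%.

14.2%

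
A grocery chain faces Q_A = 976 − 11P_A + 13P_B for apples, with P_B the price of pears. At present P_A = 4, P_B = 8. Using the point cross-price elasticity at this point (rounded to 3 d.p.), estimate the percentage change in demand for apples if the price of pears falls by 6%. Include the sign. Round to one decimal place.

At P_A = 4, P_B = 8: Q_A = 1036.
∂Q_A/∂P_B = 13.
ε = (∂Q_A/∂P_B)(P_B/Q_A) = 13.0000 × 8/1036 ≈ 0.100.
%ΔQ_A ≈ ε × %ΔP_B = 0.100 × (-6%) = -0.6%.

-0.6%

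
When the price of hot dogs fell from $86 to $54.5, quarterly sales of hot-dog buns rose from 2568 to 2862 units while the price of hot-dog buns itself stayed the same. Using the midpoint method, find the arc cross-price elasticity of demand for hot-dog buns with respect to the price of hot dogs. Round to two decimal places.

ΔQ_A = 2862 − 2568 = 294; ΔP_B = 54.5 − 86 = -31.5.
Midpoints: Q̄_A = 2715.0, P̄_B = 70.25.
ε = (ΔQ_A/Q̄_A)/(ΔP_B/P̄_B) = (294/2715.0)/(-31.5/70.25) ≈ -0.24.
ε < 0: hot-dog buns and hot dogs are complements.

-0.24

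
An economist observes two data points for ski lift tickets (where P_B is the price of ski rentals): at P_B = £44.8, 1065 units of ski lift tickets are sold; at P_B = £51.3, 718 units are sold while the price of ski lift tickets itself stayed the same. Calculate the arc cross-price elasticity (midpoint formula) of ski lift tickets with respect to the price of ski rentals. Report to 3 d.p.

ΔQ_A = 718 − 1065 = -347; ΔP_B = 51.3 − 44.8 = 6.5.
Midpoints: Q̄_A = 891.5, P̄_B = 48.05.
ε = (ΔQ_A/Q̄_A)/(ΔP_B/P̄_B) = (-347/891.5)/(6.5/48.05) ≈ -2.877.
ε < 0: ski lift tickets and ski rentals are complements.

-2.877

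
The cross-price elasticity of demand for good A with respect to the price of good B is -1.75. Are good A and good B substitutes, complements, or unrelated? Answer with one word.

complements

ε = -1.75 < 0, so a higher price of good B lowers demand for good A: complements.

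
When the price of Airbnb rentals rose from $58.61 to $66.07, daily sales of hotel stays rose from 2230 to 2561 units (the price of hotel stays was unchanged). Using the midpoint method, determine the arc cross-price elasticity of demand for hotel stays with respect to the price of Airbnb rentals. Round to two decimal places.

1.15

ΔQ_A = 2561 − 2230 = 331; ΔP_B = 66.07 − 58.61 = 7.46.
Midpoints: Q̄_A = 2395.5, P̄_B = 62.34.
ε = (ΔQ_A/Q̄_A)/(ΔP_B/P̄_B) = (331/2395.5)/(7.46/62.34) ≈ 1.15.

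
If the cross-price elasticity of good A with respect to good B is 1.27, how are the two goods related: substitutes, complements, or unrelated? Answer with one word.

ε = 1.27 > 0, so a higher price of good B raises demand for good A: substitutes.

substitutes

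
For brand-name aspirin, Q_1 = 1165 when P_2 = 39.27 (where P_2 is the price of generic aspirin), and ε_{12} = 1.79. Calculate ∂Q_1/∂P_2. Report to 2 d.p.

ε = (∂Q_1/∂P_2)·(P_2/Q_1) ⇒ ∂Q_1/∂P_2 = ε·Q_1/P_2 = 1.79 × 1165/39.27 ≈ 53.10.

53.10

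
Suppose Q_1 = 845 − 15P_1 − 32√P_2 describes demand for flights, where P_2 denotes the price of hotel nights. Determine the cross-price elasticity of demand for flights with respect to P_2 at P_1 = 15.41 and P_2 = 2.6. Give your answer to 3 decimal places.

-0.046

At P_1 = 15.41 and P_2 = 2.6: Q_1 = 562.252.
∂Q_1/∂P_2 = -32/(2√P_2) = -32/(2√2.6) = -9.9228.
ε = (∂Q_1/∂P_2)(P_2/Q_1) = -9.9228 × (2.6/562.252) ≈ -0.046.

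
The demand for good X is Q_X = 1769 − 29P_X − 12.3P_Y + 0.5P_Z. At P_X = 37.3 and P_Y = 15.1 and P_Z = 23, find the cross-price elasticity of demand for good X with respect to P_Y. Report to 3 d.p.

-0.362

At P_X = 37.3 and P_Y = 15.1 and P_Z = 23: Q_X = 513.07.
∂Q_X/∂P_Y = -12.3.
ε = (∂Q_X/∂P_Y)(P_Y/Q_X) = -12.3 × (15.1/513.07) ≈ -0.362.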